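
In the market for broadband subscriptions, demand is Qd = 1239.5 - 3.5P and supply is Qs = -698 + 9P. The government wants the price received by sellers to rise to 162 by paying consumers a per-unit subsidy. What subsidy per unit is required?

Required subsidy s = 25 per unit

At a seller price of 162, quantity supplied is -698 + 9·162 = 760.
Buyers absorb 760 only when they pay Pb with 1239.5 − 3.5·Pb = 760, i.e. Pb = 137.
s = Ps − Pb = 162 − 137 = 25.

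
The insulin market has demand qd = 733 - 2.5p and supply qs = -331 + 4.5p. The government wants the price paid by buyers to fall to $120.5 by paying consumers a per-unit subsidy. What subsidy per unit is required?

Required subsidy s = $49 per unit

At a buyer price of 120.5, quantity demanded is 733 − 2.5·120.5 = 431.75.
Sellers supply 431.75 only when they receive ps with -331 + 4.5·ps = 431.75, i.e. ps = 169.5.
s = ps − pb = 169.5 − 120.5 = 49.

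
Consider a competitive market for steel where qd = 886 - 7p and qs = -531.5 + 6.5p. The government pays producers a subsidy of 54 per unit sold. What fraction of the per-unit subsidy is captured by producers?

Producer share = 14/27

Pre-subsidy: 886 - 7p = -531.5 + 6.5p gives p* = 105, q* = 151.
With the subsidy, sellers receive ps = pb + 54 for each unit, where pb is the price buyers pay.
Supply in terms of pb becomes qs = -531.5 + 6.5(pb + 54) = -180.5 + 6.5pb. Setting this equal to demand: 886 - 7pb = -180.5 + 6.5pb, so pb = 79.
Sellers receive ps = 79 + 54 = 133; q' = 886 − 7·79 = 333.
Buyers' price falls by p* − pb = 105 − 79 = 26; sellers' price rises by ps − p* = 133 − 105 = 28.
So producers capture 28/54 = 14/27 of each unit of subsidy.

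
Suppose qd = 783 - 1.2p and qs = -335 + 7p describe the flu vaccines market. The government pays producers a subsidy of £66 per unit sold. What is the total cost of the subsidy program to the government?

Government cost = £45342

Pre-subsidy: 783 - 1.2p = -335 + 7p gives p* = 5590/41, q* = 25395/41.
With the subsidy, sellers receive ps = pb + 66 for each unit, where pb is the price buyers pay.
Supply in terms of pb becomes qs = -335 + 7(pb + 66) = 127 + 7pb. Setting this equal to demand: 783 - 1.2pb = 127 + 7pb, so pb = 80.
Sellers receive ps = 80 + 66 = 146; q' = 783 − 1.2·80 = 687.
Government outlay = subsidy × quantity = 66 × 687 = 45342.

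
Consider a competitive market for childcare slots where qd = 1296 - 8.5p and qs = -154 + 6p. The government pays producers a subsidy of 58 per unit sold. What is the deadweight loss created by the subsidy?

Pre-subsidy: 1296 - 8.5p = -154 + 6p gives p* = 100, q* = 446.
With the subsidy, sellers receive ps = pb + 58 for each unit, where pb is the price buyers pay.
Supply in terms of pb becomes qs = -154 + 6(pb + 58) = 194 + 6pb. Setting this equal to demand: 1296 - 8.5pb = 194 + 6pb, so pb = 76.
Sellers receive ps = 76 + 58 = 134; q' = 1296 − 8.5·76 = 650.
The subsidy expands output by 650 − 446 = 204 past the efficient level; on those units the gap between marginal cost and willingness to pay runs from 0 up to 58.
DWL = ½ × 58 × 204 = 5916.

Deadweight loss = 5916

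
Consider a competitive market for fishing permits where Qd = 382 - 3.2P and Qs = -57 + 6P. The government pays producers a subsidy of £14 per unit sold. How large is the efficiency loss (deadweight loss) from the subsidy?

Pre-subsidy: 382 - 3.2P = -57 + 6P gives P* = 2195/46, Q* = 5274/23.
With the subsidy, sellers receive Ps = Pb + 14 for each unit, where Pb is the price buyers pay.
Supply in terms of Pb becomes Qs = -57 + 6(Pb + 14) = 27 + 6Pb. Setting this equal to demand: 382 - 3.2Pb = 27 + 6Pb, so Pb = 1775/46.
Sellers receive Ps = 1775/46 + 14 = 2419/46; Q' = 382 − 3.2·(1775/46) = 5946/23.
The subsidy expands output by 5946/23 − 5274/23 = 672/23 past the efficient level; on those units the gap between marginal cost and willingness to pay runs from 0 up to 14.
DWL = ½ × 14 × 672/23 = 4704/23.

Deadweight loss = 4704/23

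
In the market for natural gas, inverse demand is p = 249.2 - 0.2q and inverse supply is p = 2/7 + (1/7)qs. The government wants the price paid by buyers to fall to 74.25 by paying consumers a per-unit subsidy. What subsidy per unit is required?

At a buyer price of 74.25, quantity demanded is 1246 − 5·74.25 = 874.75.
Sellers supply 874.75 only when they receive ps = 2/7 + (1/7)·874.75 = 125.25.
s = ps − pb = 125.25 − 74.25 = 51.

Required subsidy s = 51 per unit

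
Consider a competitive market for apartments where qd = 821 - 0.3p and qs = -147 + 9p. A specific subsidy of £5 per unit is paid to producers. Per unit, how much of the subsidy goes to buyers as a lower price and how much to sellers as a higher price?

Pre-subsidy: 821 - 0.3p = -147 + 9p gives p* = 9680/93, q* = 24483/31.
With the subsidy, sellers receive ps = pb + 5 for each unit, where pb is the price buyers pay.
Supply in terms of pb becomes qs = -147 + 9(pb + 5) = -102 + 9pb. Setting this equal to demand: 821 - 0.3pb = -102 + 9pb, so pb = 9230/93.
Sellers receive ps = 9230/93 + 5 = 9695/93; q' = 821 − 0.3·(9230/93) = 24528/31.
Buyers' price falls by p* − pb = 9680/93 − 9230/93 = 150/31; sellers' price rises by ps − p* = 9695/93 − 9680/93 = 5/31.

Buyers gain 150/31 per unit; sellers gain 5/31 per unit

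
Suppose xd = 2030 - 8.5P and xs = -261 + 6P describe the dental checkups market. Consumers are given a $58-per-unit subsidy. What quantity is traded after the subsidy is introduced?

x' = 891

Pre-subsidy: 2030 - 8.5P = -261 + 6P gives P* = 158, x* = 687.
With the rebate, buyers effectively pay Pb = Ps − 58, where Ps is the price sellers receive.
Demand in terms of Ps becomes xd = 2030 − 8.5(Ps − 58) = 2523 - 8.5Ps. Setting this equal to supply: 2523 - 8.5Ps = -261 + 6Ps, so Ps = 192.
Buyers pay Pb = 192 − 58 = 134; x' = -261 + 6·192 = 891.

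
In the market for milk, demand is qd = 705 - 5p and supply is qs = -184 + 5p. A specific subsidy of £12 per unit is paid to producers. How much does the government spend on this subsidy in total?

Government cost = £3486

Pre-subsidy: 705 - 5p = -184 + 5p gives p* = 88.9, q* = 260.5.
With the subsidy, sellers receive ps = pb + 12 for each unit, where pb is the price buyers pay.
Supply in terms of pb becomes qs = -184 + 5(pb + 12) = -124 + 5pb. Setting this equal to demand: 705 - 5pb = -124 + 5pb, so pb = 82.9.
Sellers receive ps = 82.9 + 12 = 94.9; q' = 705 − 5·82.9 = 290.5.
Government outlay = subsidy × quantity = 12 × 290.5 = 3486.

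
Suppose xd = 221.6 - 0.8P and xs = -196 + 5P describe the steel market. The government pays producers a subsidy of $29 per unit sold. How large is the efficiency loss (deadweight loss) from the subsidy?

Pre-subsidy: 221.6 - 0.8P = -196 + 5P gives P* = 72, x* = 164.
With the subsidy, sellers receive Ps = Pb + 29 for each unit, where Pb is the price buyers pay.
Supply in terms of Pb becomes xs = -196 + 5(Pb + 29) = -51 + 5Pb. Setting this equal to demand: 221.6 - 0.8Pb = -51 + 5Pb, so Pb = 47.
Sellers receive Ps = 47 + 29 = 76; x' = 221.6 − 0.8·47 = 184.
The subsidy expands output by 184 − 164 = 20 past the efficient level; on those units the gap between marginal cost and willingness to pay runs from 0 up to 29.
DWL = ½ × 29 × 20 = 290.

Deadweight loss = $290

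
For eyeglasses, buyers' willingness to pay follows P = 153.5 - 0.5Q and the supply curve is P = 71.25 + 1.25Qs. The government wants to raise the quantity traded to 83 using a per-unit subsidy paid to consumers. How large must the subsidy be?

Required subsidy s = 63 per unit

At Q = 83, from the demand curve buyers pay Pb = 153.5 − 0.5·83 = 112; from the supply curve sellers need Ps = 71.25 + 1.25·83 = 175.
The subsidy must fill the gap: s = Ps − Pb = 175 − 112 = 63.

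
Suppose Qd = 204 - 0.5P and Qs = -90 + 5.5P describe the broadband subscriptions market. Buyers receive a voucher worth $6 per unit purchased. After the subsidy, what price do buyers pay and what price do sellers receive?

Buyers pay $43.5; sellers receive $49.5

Pre-subsidy: 204 - 0.5P = -90 + 5.5P gives P* = 49, Q* = 179.5.
With the rebate, buyers effectively pay Pb = Ps − 6, where Ps is the price sellers receive.
Demand in terms of Ps becomes Qd = 204 − 0.5(Ps − 6) = 207 - 0.5Ps. Setting this equal to supply: 207 - 0.5Ps = -90 + 5.5Ps, so Ps = 49.5.
Buyers pay Pb = 49.5 − 6 = 43.5; Q' = -90 + 5.5·49.5 = 182.25.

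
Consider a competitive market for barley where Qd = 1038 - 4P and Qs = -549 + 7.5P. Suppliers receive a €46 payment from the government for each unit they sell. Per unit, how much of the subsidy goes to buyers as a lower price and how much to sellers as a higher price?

Buyers gain €30 per unit; sellers gain €16 per unit

Pre-subsidy: 1038 - 4P = -549 + 7.5P gives P* = 138, Q* = 486.
With the subsidy, sellers receive Ps = Pb + 46 for each unit, where Pb is the price buyers pay.
Supply in terms of Pb becomes Qs = -549 + 7.5(Pb + 46) = -204 + 7.5Pb. Setting this equal to demand: 1038 - 4Pb = -204 + 7.5Pb, so Pb = 108.
Sellers receive Ps = 108 + 46 = 154; Q' = 1038 − 4·108 = 606.
Buyers' price falls by P* − Pb = 138 − 108 = 30; sellers' price rises by Ps − P* = 154 − 138 = 16.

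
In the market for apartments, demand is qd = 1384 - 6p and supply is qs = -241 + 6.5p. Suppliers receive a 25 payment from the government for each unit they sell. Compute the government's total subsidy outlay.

Pre-subsidy: 1384 - 6p = -241 + 6.5p gives p* = 130, q* = 604.
With the subsidy, sellers receive ps = pb + 25 for each unit, where pb is the price buyers pay.
Supply in terms of pb becomes qs = -241 + 6.5(pb + 25) = -78.5 + 6.5pb. Setting this equal to demand: 1384 - 6pb = -78.5 + 6.5pb, so pb = 117.
Sellers receive ps = 117 + 25 = 142; q' = 1384 − 6·117 = 682.
Government outlay = subsidy × quantity = 25 × 682 = 17050.

Government cost = 17050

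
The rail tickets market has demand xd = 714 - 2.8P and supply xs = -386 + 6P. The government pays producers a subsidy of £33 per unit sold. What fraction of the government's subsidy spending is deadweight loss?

DWL / government spending = 9/122

Pre-subsidy: 714 - 2.8P = -386 + 6P gives P* = 125, x* = 364.
With the subsidy, sellers receive Ps = Pb + 33 for each unit, where Pb is the price buyers pay.
Supply in terms of Pb becomes xs = -386 + 6(Pb + 33) = -188 + 6Pb. Setting this equal to demand: 714 - 2.8Pb = -188 + 6Pb, so Pb = 102.5.
Sellers receive Ps = 102.5 + 33 = 135.5; x' = 714 − 2.8·102.5 = 427.
ΔCS = ½(364 + 427)(125 − 102.5) = 8898.75; ΔPS = ½(364 + 427)(135.5 − 125) = 4152.75.
Government spending = 33 × 427 = 14091.
DWL = ½ × 33 × (427 − 364) = 1039.5; fraction = 1039.5 / 14091 = 9/122.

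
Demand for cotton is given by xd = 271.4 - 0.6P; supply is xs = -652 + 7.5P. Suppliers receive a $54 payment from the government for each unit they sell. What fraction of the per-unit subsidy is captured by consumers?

Consumer share = 25/27

Pre-subsidy: 271.4 - 0.6P = -652 + 7.5P gives P* = 114, x* = 203.
With the subsidy, sellers receive Ps = Pb + 54 for each unit, where Pb is the price buyers pay.
Supply in terms of Pb becomes xs = -652 + 7.5(Pb + 54) = -247 + 7.5Pb. Setting this equal to demand: 271.4 - 0.6Pb = -247 + 7.5Pb, so Pb = 64.
Sellers receive Ps = 64 + 54 = 118; x' = 271.4 − 0.6·64 = 233.
Buyers' price falls by P* − Pb = 114 − 64 = 50; sellers' price rises by Ps − P* = 118 − 114 = 4.
So consumers capture 50/54 = 25/27 of each unit of subsidy.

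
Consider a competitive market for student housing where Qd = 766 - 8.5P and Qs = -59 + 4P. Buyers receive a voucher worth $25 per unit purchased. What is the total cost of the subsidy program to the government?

Pre-subsidy: 766 - 8.5P = -59 + 4P gives P* = 66, Q* = 205.
With the rebate, buyers effectively pay Pb = Ps − 25, where Ps is the price sellers receive.
Demand in terms of Ps becomes Qd = 766 − 8.5(Ps − 25) = 978.5 - 8.5Ps. Setting this equal to supply: 978.5 - 8.5Ps = -59 + 4Ps, so Ps = 83.
Buyers pay Pb = 83 − 25 = 58; Q' = -59 + 4·83 = 273.
Government outlay = subsidy × quantity = 25 × 273 = 6825.

Government cost = $6825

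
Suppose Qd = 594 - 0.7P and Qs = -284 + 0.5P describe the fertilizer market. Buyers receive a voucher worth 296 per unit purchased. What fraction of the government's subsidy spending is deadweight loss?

Pre-subsidy: 594 - 0.7P = -284 + 0.5P gives P* = 2195/3, Q* = 491/6.
With the rebate, buyers effectively pay Pb = Ps − 296, where Ps is the price sellers receive.
Demand in terms of Ps becomes Qd = 594 − 0.7(Ps − 296) = 801.2 - 0.7Ps. Setting this equal to supply: 801.2 - 0.7Ps = -284 + 0.5Ps, so Ps = 2713/3.
Buyers pay Pb = 2713/3 − 296 = 1825/3; Q' = -284 + 0.5·(2713/3) = 1009/6.
ΔCS = ½(491/6 + 1009/6)(2195/3 − 1825/3) = 46250/3; ΔPS = ½(491/6 + 1009/6)(2713/3 − 2195/3) = 64750/3.
Government spending = 296 × 1009/6 = 149332/3.
DWL = ½ × 296 × (1009/6 − 491/6) = 38332/3; fraction = (38332/3) / (149332/3) = 259/1009.

DWL / government spending = 259/1009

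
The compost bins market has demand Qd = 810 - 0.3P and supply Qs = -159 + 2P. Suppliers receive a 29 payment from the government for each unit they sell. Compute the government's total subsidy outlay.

Pre-subsidy: 810 - 0.3P = -159 + 2P gives P* = 9690/23, Q* = 15723/23.
With the subsidy, sellers receive Ps = Pb + 29 for each unit, where Pb is the price buyers pay.
Supply in terms of Pb becomes Qs = -159 + 2(Pb + 29) = -101 + 2Pb. Setting this equal to demand: 810 - 0.3Pb = -101 + 2Pb, so Pb = 9110/23.
Sellers receive Ps = 9110/23 + 29 = 9777/23; Q' = 810 − 0.3·(9110/23) = 15897/23.
Government outlay = subsidy × quantity = 29 × 15897/23 = 461013/23.

Government cost = 461013/23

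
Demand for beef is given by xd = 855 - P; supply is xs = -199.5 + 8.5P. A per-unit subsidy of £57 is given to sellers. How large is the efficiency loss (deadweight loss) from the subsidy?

Pre-subsidy: 855 - P = -199.5 + 8.5P gives P* = 111, x* = 744.
With the subsidy, sellers receive Ps = Pb + 57 for each unit, where Pb is the price buyers pay.
Supply in terms of Pb becomes xs = -199.5 + 8.5(Pb + 57) = 285 + 8.5Pb. Setting this equal to demand: 855 - Pb = 285 + 8.5Pb, so Pb = 60.
Sellers receive Ps = 60 + 57 = 117; x' = 855 − 1·60 = 795.
The subsidy expands output by 795 − 744 = 51 past the efficient level; on those units the gap between marginal cost and willingness to pay runs from 0 up to 57.
DWL = ½ × 57 × 51 = 1453.5.

Deadweight loss = £1453.5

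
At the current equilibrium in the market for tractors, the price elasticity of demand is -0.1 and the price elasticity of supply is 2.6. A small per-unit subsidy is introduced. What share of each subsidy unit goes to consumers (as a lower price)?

Consumer share = 26/27

For a small subsidy around the equilibrium, the benefit split depends on the relative slopes, which at a point are proportional to the elasticities.
Buyer share = εs/(εs + |εd|) = 2.6/(2.6 + 0.1) = 26/27; seller share = |εd|/(εs + |εd|) = 1/27.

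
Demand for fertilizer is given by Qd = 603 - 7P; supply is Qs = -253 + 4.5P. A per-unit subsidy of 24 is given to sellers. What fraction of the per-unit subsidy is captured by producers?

Producer share = 14/23

Pre-subsidy: 603 - 7P = -253 + 4.5P gives P* = 1712/23, Q* = 1885/23.
With the subsidy, sellers receive Ps = Pb + 24 for each unit, where Pb is the price buyers pay.
Supply in terms of Pb becomes Qs = -253 + 4.5(Pb + 24) = -145 + 4.5Pb. Setting this equal to demand: 603 - 7Pb = -145 + 4.5Pb, so Pb = 1496/23.
Sellers receive Ps = 1496/23 + 24 = 2048/23; Q' = 603 − 7·(1496/23) = 3397/23.
Buyers' price falls by P* − Pb = 1712/23 − 1496/23 = 216/23; sellers' price rises by Ps − P* = 2048/23 − 1712/23 = 336/23.
So producers capture (336/23)/24 = 14/23 of each unit of subsidy.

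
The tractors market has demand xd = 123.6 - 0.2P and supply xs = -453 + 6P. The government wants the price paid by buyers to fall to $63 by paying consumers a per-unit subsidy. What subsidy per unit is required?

At a buyer price of 63, quantity demanded is 123.6 − 0.2·63 = 111.
Sellers supply 111 only when they receive Ps with -453 + 6·Ps = 111, i.e. Ps = 94.
s = Ps − Pb = 94 − 63 = 31.

Required subsidy s = $31 per unit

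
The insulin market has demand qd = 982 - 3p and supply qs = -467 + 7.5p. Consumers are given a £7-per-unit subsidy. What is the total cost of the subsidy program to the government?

Government cost = £4081

Pre-subsidy: 982 - 3p = -467 + 7.5p gives p* = 138, q* = 568.
With the rebate, buyers effectively pay pb = ps − 7, where ps is the price sellers receive.
Demand in terms of ps becomes qd = 982 − 3(ps − 7) = 1003 - 3ps. Setting this equal to supply: 1003 - 3ps = -467 + 7.5ps, so ps = 140.
Buyers pay pb = 140 − 7 = 133; q' = -467 + 7.5·140 = 583.
Government outlay = subsidy × quantity = 7 × 583 = 4081.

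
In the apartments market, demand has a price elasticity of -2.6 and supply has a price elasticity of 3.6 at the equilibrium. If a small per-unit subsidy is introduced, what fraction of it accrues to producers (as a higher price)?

Producer share = 13/31

For a small subsidy around the equilibrium, the benefit split depends on the relative slopes, which at a point are proportional to the elasticities.
Buyer share = εs/(εs + |εd|) = 3.6/(3.6 + 2.6) = 18/31; seller share = |εd|/(εs + |εd|) = 13/31.
So producers capture 13/31 of the subsidy.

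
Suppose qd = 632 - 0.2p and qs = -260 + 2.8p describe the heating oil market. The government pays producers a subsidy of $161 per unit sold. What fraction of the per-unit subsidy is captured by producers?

Producer share = 1/15

Pre-subsidy: 632 - 0.2p = -260 + 2.8p gives p* = 892/3, q* = 8588/15.
With the subsidy, sellers receive ps = pb + 161 for each unit, where pb is the price buyers pay.
Supply in terms of pb becomes qs = -260 + 2.8(pb + 161) = 190.8 + 2.8pb. Setting this equal to demand: 632 - 0.2pb = 190.8 + 2.8pb, so pb = 2206/15.
Sellers receive ps = 2206/15 + 161 = 4621/15; q' = 632 − 0.2·(2206/15) = 45194/75.
Buyers' price falls by p* − pb = 892/3 − 2206/15 = 2254/15; sellers' price rises by ps − p* = 4621/15 − 892/3 = 161/15.
So producers capture (161/15)/161 = 1/15 of each unit of subsidy.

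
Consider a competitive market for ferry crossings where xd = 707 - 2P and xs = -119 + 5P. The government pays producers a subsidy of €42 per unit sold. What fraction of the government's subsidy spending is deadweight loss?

Pre-subsidy: 707 - 2P = -119 + 5P gives P* = 118, x* = 471.
With the subsidy, sellers receive Ps = Pb + 42 for each unit, where Pb is the price buyers pay.
Supply in terms of Pb becomes xs = -119 + 5(Pb + 42) = 91 + 5Pb. Setting this equal to demand: 707 - 2Pb = 91 + 5Pb, so Pb = 88.
Sellers receive Ps = 88 + 42 = 130; x' = 707 − 2·88 = 531.
ΔCS = ½(471 + 531)(118 − 88) = 15030; ΔPS = ½(471 + 531)(130 − 118) = 6012.
Government spending = 42 × 531 = 22302.
DWL = ½ × 42 × (531 − 471) = 1260; fraction = 1260 / 22302 = 10/177.

DWL / government spending = 10/177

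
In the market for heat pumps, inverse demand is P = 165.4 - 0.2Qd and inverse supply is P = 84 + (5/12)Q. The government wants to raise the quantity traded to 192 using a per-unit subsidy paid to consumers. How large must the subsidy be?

At Q = 192, from the demand curve buyers pay Pb = 165.4 − 0.2·192 = 127; from the supply curve sellers need Ps = 84 + (5/12)·192 = 164.
The subsidy must fill the gap: s = Ps − Pb = 164 − 127 = 37.

Required subsidy s = 37 per unit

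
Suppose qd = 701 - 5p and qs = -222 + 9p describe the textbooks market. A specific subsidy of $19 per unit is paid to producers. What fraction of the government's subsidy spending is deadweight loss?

DWL / government spending = 285/4036

Pre-subsidy: 701 - 5p = -222 + 9p gives p* = 923/14, q* = 5199/14.
With the subsidy, sellers receive ps = pb + 19 for each unit, where pb is the price buyers pay.
Supply in terms of pb becomes qs = -222 + 9(pb + 19) = -51 + 9pb. Setting this equal to demand: 701 - 5pb = -51 + 9pb, so pb = 376/7.
Sellers receive ps = 376/7 + 19 = 509/7; q' = 701 − 5·(376/7) = 3027/7.
ΔCS = ½(5199/14 + 3027/7)(923/14 − 376/7) = 1924263/392; ΔPS = ½(5199/14 + 3027/7)(509/7 − 923/14) = 1069035/392.
Government spending = 19 × 3027/7 = 57513/7.
DWL = ½ × 19 × (3027/7 − 5199/14) = 16245/28; fraction = (16245/28) / (57513/7) = 285/4036.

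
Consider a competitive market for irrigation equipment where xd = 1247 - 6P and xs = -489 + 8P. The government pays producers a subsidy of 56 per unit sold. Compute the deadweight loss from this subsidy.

Pre-subsidy: 1247 - 6P = -489 + 8P gives P* = 124, x* = 503.
With the subsidy, sellers receive Ps = Pb + 56 for each unit, where Pb is the price buyers pay.
Supply in terms of Pb becomes xs = -489 + 8(Pb + 56) = -41 + 8Pb. Setting this equal to demand: 1247 - 6Pb = -41 + 8Pb, so Pb = 92.
Sellers receive Ps = 92 + 56 = 148; x' = 1247 − 6·92 = 695.
The subsidy expands output by 695 − 503 = 192 past the efficient level; on those units the gap between marginal cost and willingness to pay runs from 0 up to 56.
DWL = ½ × 56 × 192 = 5376.

Deadweight loss = 5376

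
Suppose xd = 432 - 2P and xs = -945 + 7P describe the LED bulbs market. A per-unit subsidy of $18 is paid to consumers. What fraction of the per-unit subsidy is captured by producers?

Pre-subsidy: 432 - 2P = -945 + 7P gives P* = 153, x* = 126.
With the rebate, buyers effectively pay Pb = Ps − 18, where Ps is the price sellers receive.
Demand in terms of Ps becomes xd = 432 − 2(Ps − 18) = 468 - 2Ps. Setting this equal to supply: 468 - 2Ps = -945 + 7Ps, so Ps = 157.
Buyers pay Pb = 157 − 18 = 139; x' = -945 + 7·157 = 154.
Buyers' price falls by P* − Pb = 153 − 139 = 14; sellers' price rises by Ps − P* = 157 − 153 = 4.
So producers capture 4/18 = 2/9 of each unit of subsidy.

Producer share = 2/9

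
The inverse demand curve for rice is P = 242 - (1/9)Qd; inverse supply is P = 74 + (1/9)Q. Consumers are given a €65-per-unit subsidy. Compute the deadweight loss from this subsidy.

Pre-subsidy: 242 - (1/9)Q = 74 + (1/9)Q gives Q* = 756 and P* = 158.
With the rebate, buyers effectively pay Pb = Ps − 65, where Ps is the price sellers receive.
On the curves, Pb = 242 - (1/9)Q and Ps = 74 + (1/9)Q; the wedge Ps − Pb = 65 gives 74 + (1/9)Q − (242 - (1/9)Q) = 65, so Q' = 1048.5.
Then Pb = 242 − (1/9)·1048.5 = 125.5 and Ps = 74 + (1/9)·1048.5 = 190.5.
The subsidy expands output by 1048.5 − 756 = 292.5 past the efficient level; on those units the gap between marginal cost and willingness to pay runs from 0 up to 65.
DWL = ½ × 65 × 292.5 = 9506.25.

Deadweight loss = €9506.25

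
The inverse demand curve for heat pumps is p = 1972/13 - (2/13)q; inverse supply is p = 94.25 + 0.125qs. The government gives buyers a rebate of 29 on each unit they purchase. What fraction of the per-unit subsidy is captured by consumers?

Pre-subsidy: 1972/13 - (2/13)q = 94.25 + 0.125q gives q* = 206 and p* = 120.
With the rebate, buyers effectively pay pb = ps − 29, where ps is the price sellers receive.
On the curves, pb = 1972/13 - (2/13)q and ps = 94.25 + 0.125q; the wedge ps − pb = 29 gives 94.25 + 0.125q − (1972/13 - (2/13)q) = 29, so q' = 310.
Then pb = 1972/13 − (2/13)·310 = 104 and ps = 94.25 + 0.125·310 = 133.
Buyers' price falls by p* − pb = 120 − 104 = 16; sellers' price rises by ps − p* = 133 − 120 = 13.
So consumers capture 16/29 = 16/29 of each unit of subsidy.

Consumer share = 16/29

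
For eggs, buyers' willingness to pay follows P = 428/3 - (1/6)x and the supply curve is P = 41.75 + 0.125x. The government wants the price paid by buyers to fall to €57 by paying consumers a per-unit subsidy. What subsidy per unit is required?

At a buyer price of 57, quantity demanded is 856 − 6·57 = 514.
Sellers supply 514 only when they receive Ps = 41.75 + 0.125·514 = 106.
s = Ps − Pb = 106 − 57 = 49.

Required subsidy s = €49 per unit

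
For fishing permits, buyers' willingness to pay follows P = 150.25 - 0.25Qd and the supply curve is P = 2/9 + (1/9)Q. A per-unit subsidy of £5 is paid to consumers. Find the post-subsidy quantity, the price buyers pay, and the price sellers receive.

Q' = 5581/13; buyers pay 558/13; sellers receive 623/13

Pre-subsidy: 150.25 - 0.25Q = 2/9 + (1/9)Q gives Q* = 5401/13 and P* = 603/13.
With the rebate, buyers effectively pay Pb = Ps − 5, where Ps is the price sellers receive.
On the curves, Pb = 150.25 - 0.25Q and Ps = 2/9 + (1/9)Q; the wedge Ps − Pb = 5 gives 2/9 + (1/9)Q − (150.25 - 0.25Q) = 5, so Q' = 5581/13.
Then Pb = 150.25 − 0.25·(5581/13) = 558/13 and Ps = 2/9 + (1/9)·(5581/13) = 623/13.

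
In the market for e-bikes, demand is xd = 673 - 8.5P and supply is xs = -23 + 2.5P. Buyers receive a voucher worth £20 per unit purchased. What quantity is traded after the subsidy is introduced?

Pre-subsidy: 673 - 8.5P = -23 + 2.5P gives P* = 696/11, x* = 1487/11.
With the rebate, buyers effectively pay Pb = Ps − 20, where Ps is the price sellers receive.
Demand in terms of Ps becomes xd = 673 − 8.5(Ps − 20) = 843 - 8.5Ps. Setting this equal to supply: 843 - 8.5Ps = -23 + 2.5Ps, so Ps = 866/11.
Buyers pay Pb = 866/11 − 20 = 646/11; x' = -23 + 2.5·(866/11) = 1912/11.

x' = 1912/11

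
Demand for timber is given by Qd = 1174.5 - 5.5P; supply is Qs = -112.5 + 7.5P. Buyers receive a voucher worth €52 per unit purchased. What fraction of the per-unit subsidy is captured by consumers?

Pre-subsidy: 1174.5 - 5.5P = -112.5 + 7.5P gives P* = 99, Q* = 630.
With the rebate, buyers effectively pay Pb = Ps − 52, where Ps is the price sellers receive.
Demand in terms of Ps becomes Qd = 1174.5 − 5.5(Ps − 52) = 1460.5 - 5.5Ps. Setting this equal to supply: 1460.5 - 5.5Ps = -112.5 + 7.5Ps, so Ps = 121.
Buyers pay Pb = 121 − 52 = 69; Q' = -112.5 + 7.5·121 = 795.
Buyers' price falls by P* − Pb = 99 − 69 = 30; sellers' price rises by Ps − P* = 121 − 99 = 22.
So consumers capture 30/52 = 15/26 of each unit of subsidy.

Consumer share = 15/26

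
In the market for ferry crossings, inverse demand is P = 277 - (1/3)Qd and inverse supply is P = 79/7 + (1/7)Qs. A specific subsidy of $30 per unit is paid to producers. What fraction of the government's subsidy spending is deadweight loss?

Pre-subsidy: 277 - (1/3)Q = 79/7 + (1/7)Q gives Q* = 558 and P* = 91.
With the subsidy, sellers receive Ps = Pb + 30 for each unit, where Pb is the price buyers pay.
On the curves, Pb = 277 - (1/3)Q and Ps = 79/7 + (1/7)Q; the wedge Ps − Pb = 30 gives 79/7 + (1/7)Q − (277 - (1/3)Q) = 30, so Q' = 621.
Then Pb = 277 − (1/3)·621 = 70 and Ps = 79/7 + (1/7)·621 = 100.
ΔCS = ½(558 + 621)(91 − 70) = 12379.5; ΔPS = ½(558 + 621)(100 − 91) = 5305.5.
Government spending = 30 × 621 = 18630.
DWL = ½ × 30 × (621 − 558) = 945; fraction = 945 / 18630 = 7/138.

DWL / government spending = 7/138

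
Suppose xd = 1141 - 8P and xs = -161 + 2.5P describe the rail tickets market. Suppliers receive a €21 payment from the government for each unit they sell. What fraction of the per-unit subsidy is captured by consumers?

Consumer share = 5/21

Pre-subsidy: 1141 - 8P = -161 + 2.5P gives P* = 124, x* = 149.
With the subsidy, sellers receive Ps = Pb + 21 for each unit, where Pb is the price buyers pay.
Supply in terms of Pb becomes xs = -161 + 2.5(Pb + 21) = -108.5 + 2.5Pb. Setting this equal to demand: 1141 - 8Pb = -108.5 + 2.5Pb, so Pb = 119.
Sellers receive Ps = 119 + 21 = 140; x' = 1141 − 8·119 = 189.
Buyers' price falls by P* − Pb = 124 − 119 = 5; sellers' price rises by Ps − P* = 140 − 124 = 16.
So consumers capture 5/21 = 5/21 of each unit of subsidy.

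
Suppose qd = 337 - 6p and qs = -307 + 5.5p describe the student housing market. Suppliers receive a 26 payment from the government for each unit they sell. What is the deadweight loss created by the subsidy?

Pre-subsidy: 337 - 6p = -307 + 5.5p gives p* = 56, q* = 1.
With the subsidy, sellers receive ps = pb + 26 for each unit, where pb is the price buyers pay.
Supply in terms of pb becomes qs = -307 + 5.5(pb + 26) = -164 + 5.5pb. Setting this equal to demand: 337 - 6pb = -164 + 5.5pb, so pb = 1002/23.
Sellers receive ps = 1002/23 + 26 = 1600/23; q' = 337 − 6·(1002/23) = 1739/23.
The subsidy expands output by 1739/23 − 1 = 1716/23 past the efficient level; on those units the gap between marginal cost and willingness to pay runs from 0 up to 26.
DWL = ½ × 26 × 1716/23 = 22308/23.

Deadweight loss = 22308/23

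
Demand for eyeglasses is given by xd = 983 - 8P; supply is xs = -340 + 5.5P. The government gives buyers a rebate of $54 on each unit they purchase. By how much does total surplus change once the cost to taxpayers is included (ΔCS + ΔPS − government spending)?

Net change in total surplus = -$4752

Pre-subsidy: 983 - 8P = -340 + 5.5P gives P* = 98, x* = 199.
With the rebate, buyers effectively pay Pb = Ps − 54, where Ps is the price sellers receive.
Demand in terms of Ps becomes xd = 983 − 8(Ps − 54) = 1415 - 8Ps. Setting this equal to supply: 1415 - 8Ps = -340 + 5.5Ps, so Ps = 130.
Buyers pay Pb = 130 − 54 = 76; x' = -340 + 5.5·130 = 375.
ΔCS = ½(199 + 375)(98 − 76) = 6314; ΔPS = ½(199 + 375)(130 − 98) = 9184.
Government spending = 54 × 375 = 20250.
Net change = 6314 + 9184 − 20250 = -4752. The loss equals the DWL triangle ½·54·176.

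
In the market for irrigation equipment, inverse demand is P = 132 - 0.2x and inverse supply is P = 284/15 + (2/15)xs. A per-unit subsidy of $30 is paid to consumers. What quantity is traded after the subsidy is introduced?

Pre-subsidy: 132 - 0.2x = 284/15 + (2/15)x gives x* = 339.2 and P* = 64.16.
With the rebate, buyers effectively pay Pb = Ps − 30, where Ps is the price sellers receive.
On the curves, Pb = 132 - 0.2x and Ps = 284/15 + (2/15)x; the wedge Ps − Pb = 30 gives 284/15 + (2/15)x − (132 - 0.2x) = 30, so x' = 429.2.
Then Pb = 132 − 0.2·429.2 = 46.16 and Ps = 284/15 + (2/15)·429.2 = 76.16.

x' = 429.2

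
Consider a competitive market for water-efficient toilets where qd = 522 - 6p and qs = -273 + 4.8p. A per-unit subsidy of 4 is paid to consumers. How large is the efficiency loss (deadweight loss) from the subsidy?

Pre-subsidy: 522 - 6p = -273 + 4.8p gives p* = 1325/18, q* = 241/3.
With the rebate, buyers effectively pay pb = ps − 4, where ps is the price sellers receive.
Demand in terms of ps becomes qd = 522 − 6(ps − 4) = 546 - 6ps. Setting this equal to supply: 546 - 6ps = -273 + 4.8ps, so ps = 455/6.
Buyers pay pb = 455/6 − 4 = 431/6; q' = -273 + 4.8·(455/6) = 91.
The subsidy expands output by 91 − 241/3 = 32/3 past the efficient level; on those units the gap between marginal cost and willingness to pay runs from 0 up to 4.
DWL = ½ × 4 × 32/3 = 64/3.

Deadweight loss = 64/3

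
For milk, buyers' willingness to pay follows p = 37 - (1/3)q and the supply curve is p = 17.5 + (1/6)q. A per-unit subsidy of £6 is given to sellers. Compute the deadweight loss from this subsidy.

Deadweight loss = £36

Pre-subsidy: 37 - (1/3)q = 17.5 + (1/6)q gives q* = 39 and p* = 24.
With the subsidy, sellers receive ps = pb + 6 for each unit, where pb is the price buyers pay.
On the curves, pb = 37 - (1/3)q and ps = 17.5 + (1/6)q; the wedge ps − pb = 6 gives 17.5 + (1/6)q − (37 - (1/3)q) = 6, so q' = 51.
Then pb = 37 − (1/3)·51 = 20 and ps = 17.5 + (1/6)·51 = 26.
The subsidy expands output by 51 − 39 = 12 past the efficient level; on those units the gap between marginal cost and willingness to pay runs from 0 up to 6.
DWL = ½ × 6 × 12 = 36.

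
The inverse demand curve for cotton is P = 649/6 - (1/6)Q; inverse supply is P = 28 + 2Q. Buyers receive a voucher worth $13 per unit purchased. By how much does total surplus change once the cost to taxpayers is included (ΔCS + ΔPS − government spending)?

Net change in total surplus = -$39

Pre-subsidy: 649/6 - (1/6)Q = 28 + 2Q gives Q* = 37 and P* = 102.
With the rebate, buyers effectively pay Pb = Ps − 13, where Ps is the price sellers receive.
On the curves, Pb = 649/6 - (1/6)Q and Ps = 28 + 2Q; the wedge Ps − Pb = 13 gives 28 + 2Q − (649/6 - (1/6)Q) = 13, so Q' = 43.
Then Pb = 649/6 − (1/6)·43 = 101 and Ps = 28 + 2·43 = 114.
ΔCS = ½(37 + 43)(102 − 101) = 40; ΔPS = ½(37 + 43)(114 − 102) = 480.
Government spending = 13 × 43 = 559.
Net change = 40 + 480 − 559 = -39. The loss equals the DWL triangle ½·13·6.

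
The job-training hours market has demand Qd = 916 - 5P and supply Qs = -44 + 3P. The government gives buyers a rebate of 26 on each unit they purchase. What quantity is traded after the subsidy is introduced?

Q' = 364.75

Pre-subsidy: 916 - 5P = -44 + 3P gives P* = 120, Q* = 316.
With the rebate, buyers effectively pay Pb = Ps − 26, where Ps is the price sellers receive.
Demand in terms of Ps becomes Qd = 916 − 5(Ps − 26) = 1046 - 5Ps. Setting this equal to supply: 1046 - 5Ps = -44 + 3Ps, so Ps = 136.25.
Buyers pay Pb = 136.25 − 26 = 110.25; Q' = -44 + 3·136.25 = 364.75.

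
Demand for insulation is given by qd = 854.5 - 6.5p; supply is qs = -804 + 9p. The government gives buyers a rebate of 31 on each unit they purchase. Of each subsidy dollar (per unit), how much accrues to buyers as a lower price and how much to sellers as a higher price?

Buyers gain 18 per unit; sellers gain 13 per unit

Pre-subsidy: 854.5 - 6.5p = -804 + 9p gives p* = 107, q* = 159.
With the rebate, buyers effectively pay pb = ps − 31, where ps is the price sellers receive.
Demand in terms of ps becomes qd = 854.5 − 6.5(ps − 31) = 1056 - 6.5ps. Setting this equal to supply: 1056 - 6.5ps = -804 + 9ps, so ps = 120.
Buyers pay pb = 120 − 31 = 89; q' = -804 + 9·120 = 276.
Buyers' price falls by p* − pb = 107 − 89 = 18; sellers' price rises by ps − p* = 120 − 107 = 13.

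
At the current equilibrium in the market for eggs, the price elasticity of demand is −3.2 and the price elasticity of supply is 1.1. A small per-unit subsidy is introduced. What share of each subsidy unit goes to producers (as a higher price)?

Producer share = 32/43

For a small subsidy around the equilibrium, the benefit split depends on the relative slopes, which at a point are proportional to the elasticities.
Buyer share = εs/(εs + |εd|) = 1.1/(1.1 + 3.2) = 11/43; seller share = |εd|/(εs + |εd|) = 32/43.
So producers capture 32/43 of the subsidy.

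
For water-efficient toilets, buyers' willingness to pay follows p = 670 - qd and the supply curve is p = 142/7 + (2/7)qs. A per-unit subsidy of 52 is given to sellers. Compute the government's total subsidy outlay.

Government cost = 255424/9

Pre-subsidy: 670 - q = 142/7 + (2/7)q gives q* = 1516/3 and p* = 494/3.
With the subsidy, sellers receive ps = pb + 52 for each unit, where pb is the price buyers pay.
On the curves, pb = 670 - q and ps = 142/7 + (2/7)q; the wedge ps − pb = 52 gives 142/7 + (2/7)q − (670 - q) = 52, so q' = 4912/9.
Then pb = 670 − 1·(4912/9) = 1118/9 and ps = 142/7 + (2/7)·(4912/9) = 1586/9.
Government outlay = subsidy × quantity = 52 × 4912/9 = 255424/9.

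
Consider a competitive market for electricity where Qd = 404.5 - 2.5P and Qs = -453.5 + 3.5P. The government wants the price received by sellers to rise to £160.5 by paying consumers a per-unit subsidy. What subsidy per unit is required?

At a seller price of 160.5, quantity supplied is -453.5 + 3.5·160.5 = 108.25.
Buyers absorb 108.25 only when they pay Pb with 404.5 − 2.5·Pb = 108.25, i.e. Pb = 118.5.
s = Ps − Pb = 160.5 − 118.5 = 42.

Required subsidy s = £42 per unit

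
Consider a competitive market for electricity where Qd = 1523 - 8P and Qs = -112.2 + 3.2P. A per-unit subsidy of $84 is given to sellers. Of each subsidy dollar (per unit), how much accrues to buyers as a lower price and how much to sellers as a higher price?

Buyers gain $24 per unit; sellers gain $60 per unit

Pre-subsidy: 1523 - 8P = -112.2 + 3.2P gives P* = 146, Q* = 355.
With the subsidy, sellers receive Ps = Pb + 84 for each unit, where Pb is the price buyers pay.
Supply in terms of Pb becomes Qs = -112.2 + 3.2(Pb + 84) = 156.6 + 3.2Pb. Setting this equal to demand: 1523 - 8Pb = 156.6 + 3.2Pb, so Pb = 122.
Sellers receive Ps = 122 + 84 = 206; Q' = 1523 − 8·122 = 547.
Buyers' price falls by P* − Pb = 146 − 122 = 24; sellers' price rises by Ps − P* = 206 − 146 = 60.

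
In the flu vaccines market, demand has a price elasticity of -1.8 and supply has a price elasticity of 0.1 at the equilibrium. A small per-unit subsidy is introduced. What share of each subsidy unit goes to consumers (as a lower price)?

Consumer share = 1/19

For a small subsidy around the equilibrium, the benefit split depends on the relative slopes, which at a point are proportional to the elasticities.
Buyer share = εs/(εs + |εd|) = 0.1/(0.1 + 1.8) = 1/19; seller share = |εd|/(εs + |εd|) = 18/19.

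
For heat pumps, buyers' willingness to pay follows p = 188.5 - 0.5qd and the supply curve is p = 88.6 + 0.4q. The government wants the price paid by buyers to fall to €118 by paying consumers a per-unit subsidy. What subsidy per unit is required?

Required subsidy s = €27 per unit

At a buyer price of 118, quantity demanded is 377 − 2·118 = 141.
Sellers supply 141 only when they receive ps = 88.6 + 0.4·141 = 145.
s = ps − pb = 145 − 118 = 27.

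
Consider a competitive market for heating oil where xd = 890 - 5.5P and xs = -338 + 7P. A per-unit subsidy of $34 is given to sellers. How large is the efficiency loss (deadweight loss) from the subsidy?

Pre-subsidy: 890 - 5.5P = -338 + 7P gives P* = 98.24, x* = 349.68.
With the subsidy, sellers receive Ps = Pb + 34 for each unit, where Pb is the price buyers pay.
Supply in terms of Pb becomes xs = -338 + 7(Pb + 34) = -100 + 7Pb. Setting this equal to demand: 890 - 5.5Pb = -100 + 7Pb, so Pb = 79.2.
Sellers receive Ps = 79.2 + 34 = 113.2; x' = 890 − 5.5·79.2 = 454.4.
The subsidy expands output by 454.4 − 349.68 = 104.72 past the efficient level; on those units the gap between marginal cost and willingness to pay runs from 0 up to 34.
DWL = ½ × 34 × 104.72 = 1780.24.

Deadweight loss = $1780.24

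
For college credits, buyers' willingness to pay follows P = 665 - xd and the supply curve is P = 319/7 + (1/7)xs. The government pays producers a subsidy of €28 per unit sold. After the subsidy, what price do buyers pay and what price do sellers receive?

Buyers pay €98.5; sellers receive €126.5

Pre-subsidy: 665 - x = 319/7 + (1/7)x gives x* = 542 and P* = 123.
With the subsidy, sellers receive Ps = Pb + 28 for each unit, where Pb is the price buyers pay.
On the curves, Pb = 665 - x and Ps = 319/7 + (1/7)x; the wedge Ps − Pb = 28 gives 319/7 + (1/7)x − (665 - x) = 28, so x' = 566.5.
Then Pb = 665 − 1·566.5 = 98.5 and Ps = 319/7 + (1/7)·566.5 = 126.5.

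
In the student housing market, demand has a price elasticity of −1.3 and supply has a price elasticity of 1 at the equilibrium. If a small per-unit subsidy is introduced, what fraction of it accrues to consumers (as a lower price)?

Consumer share = 10/23

For a small subsidy around the equilibrium, the benefit split depends on the relative slopes, which at a point are proportional to the elasticities.
Buyer share = εs/(εs + |εd|) = 1/(1 + 1.3) = 10/23; seller share = |εd|/(εs + |εd|) = 13/23.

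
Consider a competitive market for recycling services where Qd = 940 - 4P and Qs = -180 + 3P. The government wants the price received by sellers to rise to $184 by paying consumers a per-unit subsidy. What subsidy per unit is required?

Required subsidy s = $42 per unit

At a seller price of 184, quantity supplied is -180 + 3·184 = 372.
Buyers absorb 372 only when they pay Pb with 940 − 4·Pb = 372, i.e. Pb = 142.
s = Ps − Pb = 184 − 142 = 42.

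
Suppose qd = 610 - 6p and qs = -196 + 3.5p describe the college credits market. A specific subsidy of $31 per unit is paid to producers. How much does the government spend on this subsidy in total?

Pre-subsidy: 610 - 6p = -196 + 3.5p gives p* = 1612/19, q* = 1918/19.
With the subsidy, sellers receive ps = pb + 31 for each unit, where pb is the price buyers pay.
Supply in terms of pb becomes qs = -196 + 3.5(pb + 31) = -87.5 + 3.5pb. Setting this equal to demand: 610 - 6pb = -87.5 + 3.5pb, so pb = 1395/19.
Sellers receive ps = 1395/19 + 31 = 1984/19; q' = 610 − 6·(1395/19) = 3220/19.
Government outlay = subsidy × quantity = 31 × 3220/19 = 99820/19.

Government cost = 99820/19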